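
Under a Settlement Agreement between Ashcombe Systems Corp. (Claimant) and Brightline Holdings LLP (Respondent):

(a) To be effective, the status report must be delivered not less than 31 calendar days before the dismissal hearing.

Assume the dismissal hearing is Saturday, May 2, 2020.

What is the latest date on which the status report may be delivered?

May 2, 2020 minus 31 days is April 1, 2020.

April 1, 2020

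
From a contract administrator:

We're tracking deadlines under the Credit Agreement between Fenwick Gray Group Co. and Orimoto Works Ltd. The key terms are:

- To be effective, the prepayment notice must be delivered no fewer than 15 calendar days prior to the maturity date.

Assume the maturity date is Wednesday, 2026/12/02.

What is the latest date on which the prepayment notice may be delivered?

2026/11/17

Counting back 15 calendar days from 2026/12/02 gives 2026/11/17.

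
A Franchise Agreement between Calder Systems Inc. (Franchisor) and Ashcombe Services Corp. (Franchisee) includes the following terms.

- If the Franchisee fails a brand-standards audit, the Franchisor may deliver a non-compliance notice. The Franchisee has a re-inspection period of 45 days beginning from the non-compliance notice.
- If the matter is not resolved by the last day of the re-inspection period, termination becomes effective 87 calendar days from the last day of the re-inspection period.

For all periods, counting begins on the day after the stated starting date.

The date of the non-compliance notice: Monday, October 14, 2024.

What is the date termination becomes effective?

February 23, 2025

The last day of the re-inspection period: October 14, 2024 + 45 days = November 28, 2024.
The date termination becomes effective: November 28, 2024 + 87 days = February 23, 2025.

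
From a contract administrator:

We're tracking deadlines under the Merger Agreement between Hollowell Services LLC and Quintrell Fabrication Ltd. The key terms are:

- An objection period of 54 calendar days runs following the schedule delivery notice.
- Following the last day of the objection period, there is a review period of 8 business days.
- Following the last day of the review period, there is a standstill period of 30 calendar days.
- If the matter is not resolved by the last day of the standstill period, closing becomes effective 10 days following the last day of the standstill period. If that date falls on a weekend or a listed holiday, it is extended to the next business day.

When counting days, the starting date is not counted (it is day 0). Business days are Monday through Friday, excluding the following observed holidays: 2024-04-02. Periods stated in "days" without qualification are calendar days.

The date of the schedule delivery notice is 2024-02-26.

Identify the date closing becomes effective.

2024-06-10

The last day of the objection period: 2024-02-26 + 54 days = 2024-04-20.
The last day of the review period: counting 8 business days from Saturday, 2024-04-20 (Apr 22, Apr 23, Apr 24, Apr 25, Apr 26, Apr 29, Apr 30, May 1, skipping weekends) reaches Wednesday, 2024-05-01.
The last day of the standstill period: 2024-05-01 + 30 days = 2024-05-31.
The date closing becomes effective: 10 calendar days after 2024-05-31 is 2024-06-10. 2024-06-10 is a Monday and is not a listed holiday, so no roll-forward applies.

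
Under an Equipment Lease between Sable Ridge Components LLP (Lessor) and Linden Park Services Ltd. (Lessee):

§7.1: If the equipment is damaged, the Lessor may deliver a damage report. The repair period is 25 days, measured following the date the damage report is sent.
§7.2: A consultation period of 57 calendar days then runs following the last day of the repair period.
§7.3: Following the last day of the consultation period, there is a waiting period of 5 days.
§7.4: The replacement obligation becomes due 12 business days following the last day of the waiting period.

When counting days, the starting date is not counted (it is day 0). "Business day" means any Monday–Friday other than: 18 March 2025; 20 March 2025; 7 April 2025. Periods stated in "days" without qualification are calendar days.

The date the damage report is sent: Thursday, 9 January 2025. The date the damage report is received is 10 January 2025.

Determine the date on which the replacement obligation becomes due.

23 April 2025

The last day of the repair period: 9 January 2025 + 25 days = 3 February 2025.
The last day of the consultation period: 3 February 2025 + 57 days = 1 April 2025.
The last day of the waiting period: 1 April 2025 + 5 days = 6 April 2025.
The date on which the replacement obligation becomes due: counting 12 business days from Sunday, 6 April 2025 (Apr 8, Apr 9, Apr 10, Apr 11, …, Apr 21, Apr 22, Apr 23, skipping weekends and the listed holiday on Apr 7) reaches Wednesday, 23 April 2025.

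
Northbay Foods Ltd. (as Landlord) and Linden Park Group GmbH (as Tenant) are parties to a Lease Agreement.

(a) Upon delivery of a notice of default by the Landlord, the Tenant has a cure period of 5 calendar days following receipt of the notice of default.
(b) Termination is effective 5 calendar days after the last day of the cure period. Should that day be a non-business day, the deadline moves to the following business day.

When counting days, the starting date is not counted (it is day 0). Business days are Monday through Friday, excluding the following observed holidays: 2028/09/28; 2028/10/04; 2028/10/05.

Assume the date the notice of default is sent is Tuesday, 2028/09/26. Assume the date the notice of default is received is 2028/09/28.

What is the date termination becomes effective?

2028/10/09

The last day of the cure period: 5 calendar days after 2028/09/28 is 2028/10/03.
The date termination becomes effective: 5 calendar days after 2028/10/03 is 2028/10/08. That falls on a Sunday, so it rolls to the next business day, Monday, 2028/10/09.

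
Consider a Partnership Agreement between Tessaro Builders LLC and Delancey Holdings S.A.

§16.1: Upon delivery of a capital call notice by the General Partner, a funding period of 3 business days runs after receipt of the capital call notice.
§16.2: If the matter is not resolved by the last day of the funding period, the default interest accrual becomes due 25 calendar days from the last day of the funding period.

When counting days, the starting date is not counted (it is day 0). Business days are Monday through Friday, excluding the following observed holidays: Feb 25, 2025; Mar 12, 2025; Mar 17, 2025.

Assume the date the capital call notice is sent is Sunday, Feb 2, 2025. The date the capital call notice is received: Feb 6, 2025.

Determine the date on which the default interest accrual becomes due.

Mar 8, 2025

The last day of the funding period: 3 business days after Thursday, Feb 6, 2025, skipping weekends — Feb 7, Feb 10, Feb 11 — lands on Tuesday, Feb 11, 2025.
The date on which the default interest accrual becomes due: Feb 11, 2025 + 25 days = Mar 8, 2025.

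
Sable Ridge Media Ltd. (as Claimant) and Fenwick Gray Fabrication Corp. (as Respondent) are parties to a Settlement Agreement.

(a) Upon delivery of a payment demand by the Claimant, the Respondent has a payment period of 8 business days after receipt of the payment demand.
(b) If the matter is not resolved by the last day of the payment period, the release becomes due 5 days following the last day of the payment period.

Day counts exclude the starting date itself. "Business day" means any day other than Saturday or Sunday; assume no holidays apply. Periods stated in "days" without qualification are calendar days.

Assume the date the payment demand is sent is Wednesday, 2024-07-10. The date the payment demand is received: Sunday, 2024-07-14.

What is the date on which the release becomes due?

From Sunday, 2024-07-14, 8 business days (Jul 15, Jul 16, Jul 17, Jul 18, Jul 19, Jul 22, Jul 23, Jul 24, skipping weekends) brings us to Wednesday, 2024-07-24, which is the last day of the payment period.
The date on which the release becomes due: 2024-07-24 + 5 days = 2024-07-29.

2024-07-29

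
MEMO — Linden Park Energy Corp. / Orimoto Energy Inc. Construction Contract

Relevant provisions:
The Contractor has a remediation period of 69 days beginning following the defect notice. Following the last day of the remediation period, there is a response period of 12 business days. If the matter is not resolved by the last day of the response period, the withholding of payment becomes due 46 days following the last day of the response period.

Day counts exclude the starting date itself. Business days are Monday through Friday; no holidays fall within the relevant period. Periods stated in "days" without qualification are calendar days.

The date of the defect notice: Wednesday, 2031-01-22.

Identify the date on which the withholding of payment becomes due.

The last day of the remediation period: 2031-01-22 + 69 days = 2031-04-01.
From Tuesday, 2031-04-01, 12 business days (Apr 2, Apr 3, Apr 4, Apr 7, …, Apr 15, Apr 16, Apr 17, skipping weekends) brings us to Thursday, 2031-04-17, which is the last day of the response period.
The date on which the withholding of payment becomes due: 2031-04-17 + 46 days = 2031-06-02.

2031-06-02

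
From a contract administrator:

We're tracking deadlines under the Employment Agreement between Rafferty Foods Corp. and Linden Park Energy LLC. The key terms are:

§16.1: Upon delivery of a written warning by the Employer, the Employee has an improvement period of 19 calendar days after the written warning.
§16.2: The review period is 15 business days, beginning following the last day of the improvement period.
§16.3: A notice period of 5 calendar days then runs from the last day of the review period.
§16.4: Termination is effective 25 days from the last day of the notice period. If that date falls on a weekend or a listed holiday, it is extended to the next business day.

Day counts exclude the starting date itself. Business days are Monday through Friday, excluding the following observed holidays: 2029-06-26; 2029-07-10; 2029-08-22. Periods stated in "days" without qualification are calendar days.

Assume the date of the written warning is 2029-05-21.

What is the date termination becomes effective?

2029-08-01

The last day of the improvement period: 2029-05-21 + 19 days = 2029-06-09.
The last day of the review period: counting 15 business days from Saturday, 2029-06-09 (Jun 11, Jun 12, Jun 13, Jun 14, …, Jun 28, Jun 29, Jul 2, skipping weekends and the listed holiday on Jun 26) reaches Monday, 2029-07-02.
Adding 5 calendar days to 2029-07-02 gives 2029-07-07, which is the last day of the notice period.
Adding 25 calendar days to 2029-07-07 gives 2029-08-01, which is the date termination becomes effective. 2029-08-01 is a Wednesday and is not a listed holiday, so no roll-forward applies.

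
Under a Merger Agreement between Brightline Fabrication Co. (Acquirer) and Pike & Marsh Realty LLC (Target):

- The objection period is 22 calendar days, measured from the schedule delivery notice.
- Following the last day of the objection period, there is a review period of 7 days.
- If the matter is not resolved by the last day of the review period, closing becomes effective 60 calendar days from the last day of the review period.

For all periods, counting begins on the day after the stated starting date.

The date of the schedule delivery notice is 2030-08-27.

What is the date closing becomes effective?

2030-11-24

Adding 22 calendar days to 2030-08-27 gives 2030-09-18, which is the last day of the objection period.
The last day of the review period: 7 calendar days after 2030-09-18 is 2030-09-25.
The date closing becomes effective: 2030-09-25 + 60 days = 2030-11-24.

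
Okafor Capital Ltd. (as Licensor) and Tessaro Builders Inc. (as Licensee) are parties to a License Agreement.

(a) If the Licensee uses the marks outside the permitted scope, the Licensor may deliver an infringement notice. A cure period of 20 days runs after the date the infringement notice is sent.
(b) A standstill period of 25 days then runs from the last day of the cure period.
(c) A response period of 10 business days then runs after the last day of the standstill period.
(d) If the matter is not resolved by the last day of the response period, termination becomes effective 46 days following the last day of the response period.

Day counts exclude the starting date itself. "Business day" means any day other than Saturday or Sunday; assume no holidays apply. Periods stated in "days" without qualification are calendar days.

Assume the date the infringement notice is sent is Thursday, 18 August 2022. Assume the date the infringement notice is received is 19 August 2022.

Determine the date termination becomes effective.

The last day of the cure period: 18 August 2022 + 20 days = 7 September 2022.
Adding 25 calendar days to 7 September 2022 gives 2 October 2022, which is the last day of the standstill period.
The last day of the response period: 10 business days after Sunday, 2 October 2022, skipping weekends — Oct 3, Oct 4, Oct 5, Oct 6, Oct 7, Oct 10, Oct 11, Oct 12, Oct 13, Oct 14 — lands on Friday, 14 October 2022.
Adding 46 calendar days to 14 October 2022 gives 29 November 2022, which is the date termination becomes effective.

29 November 2022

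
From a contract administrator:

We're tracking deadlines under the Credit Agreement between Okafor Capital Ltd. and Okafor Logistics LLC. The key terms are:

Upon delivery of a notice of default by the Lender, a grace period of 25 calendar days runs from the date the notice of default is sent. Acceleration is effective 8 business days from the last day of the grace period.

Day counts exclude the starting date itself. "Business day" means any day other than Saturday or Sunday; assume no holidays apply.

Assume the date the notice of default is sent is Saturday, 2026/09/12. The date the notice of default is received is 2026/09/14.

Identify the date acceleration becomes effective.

2026/10/19

The last day of the grace period: 2026/09/12 + 25 days = 2026/10/07.
The date acceleration becomes effective: 8 business days after Wednesday, 2026/10/07, skipping weekends — Oct 8, Oct 9, Oct 12, Oct 13, Oct 14, Oct 15, Oct 16, Oct 19 — lands on Monday, 2026/10/19.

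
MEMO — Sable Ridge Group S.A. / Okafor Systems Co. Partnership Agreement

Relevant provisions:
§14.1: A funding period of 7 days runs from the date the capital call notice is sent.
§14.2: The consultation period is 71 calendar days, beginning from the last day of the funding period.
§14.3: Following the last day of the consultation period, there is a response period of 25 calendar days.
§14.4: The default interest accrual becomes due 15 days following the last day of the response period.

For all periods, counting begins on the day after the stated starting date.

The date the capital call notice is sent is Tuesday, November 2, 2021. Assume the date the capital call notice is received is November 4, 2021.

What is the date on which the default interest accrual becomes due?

The last day of the funding period: November 2, 2021 + 7 days = November 9, 2021.
The last day of the consultation period: 71 calendar days after November 9, 2021 is January 19, 2022.
The last day of the response period: 25 calendar days after January 19, 2022 is February 13, 2022.
Adding 15 calendar days to February 13, 2022 gives February 28, 2022, which is the date on which the default interest accrual becomes due.

February 28, 2022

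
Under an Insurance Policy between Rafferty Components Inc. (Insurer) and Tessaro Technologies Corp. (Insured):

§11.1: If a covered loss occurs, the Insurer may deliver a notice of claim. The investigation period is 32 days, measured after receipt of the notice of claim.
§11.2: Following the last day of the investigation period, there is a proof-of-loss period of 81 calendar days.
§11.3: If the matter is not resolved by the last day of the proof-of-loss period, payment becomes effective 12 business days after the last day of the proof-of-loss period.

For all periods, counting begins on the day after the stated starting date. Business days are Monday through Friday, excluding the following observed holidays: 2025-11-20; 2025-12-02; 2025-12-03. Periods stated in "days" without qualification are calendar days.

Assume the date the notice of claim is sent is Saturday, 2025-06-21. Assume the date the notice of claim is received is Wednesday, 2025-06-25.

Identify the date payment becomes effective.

Adding 32 calendar days to 2025-06-25 gives 2025-07-27, which is the last day of the investigation period.
The last day of the proof-of-loss period: 2025-07-27 + 81 days = 2025-10-16.
The date payment becomes effective: 12 business days after Thursday, 2025-10-16, skipping weekends — Oct 17, Oct 20, Oct 21, Oct 22, …, Oct 30, Oct 31, Nov 3 — lands on Monday, 2025-11-03.

2025-11-03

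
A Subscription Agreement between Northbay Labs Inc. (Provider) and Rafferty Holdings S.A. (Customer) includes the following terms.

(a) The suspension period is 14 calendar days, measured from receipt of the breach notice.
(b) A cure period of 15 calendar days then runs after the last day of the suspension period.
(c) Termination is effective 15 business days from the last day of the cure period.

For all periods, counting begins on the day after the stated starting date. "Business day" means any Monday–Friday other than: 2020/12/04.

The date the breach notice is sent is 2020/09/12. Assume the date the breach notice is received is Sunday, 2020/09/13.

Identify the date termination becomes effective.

2020/11/02

The last day of the suspension period: 2020/09/13 + 14 days = 2020/09/27.
The last day of the cure period: 2020/09/27 + 15 days = 2020/10/12.
From Monday, 2020/10/12, 15 business days (Oct 13, Oct 14, Oct 15, Oct 16, …, Oct 29, Oct 30, Nov 2, skipping weekends) brings us to Monday, 2020/11/02, which is the date termination becomes effective.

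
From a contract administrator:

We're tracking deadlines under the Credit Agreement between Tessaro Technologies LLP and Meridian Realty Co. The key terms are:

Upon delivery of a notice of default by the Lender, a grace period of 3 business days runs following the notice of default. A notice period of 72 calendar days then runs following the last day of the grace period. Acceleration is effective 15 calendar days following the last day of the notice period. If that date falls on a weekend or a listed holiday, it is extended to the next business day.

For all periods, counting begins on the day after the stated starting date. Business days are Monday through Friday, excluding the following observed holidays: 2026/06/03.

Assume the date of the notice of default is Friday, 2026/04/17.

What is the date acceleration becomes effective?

2026/07/20

The last day of the grace period: 3 business days after Friday, 2026/04/17, skipping weekends — Apr 20, Apr 21, Apr 22 — lands on Wednesday, 2026/04/22.
Adding 72 calendar days to 2026/04/22 gives 2026/07/03, which is the last day of the notice period.
The date acceleration becomes effective: 15 calendar days after 2026/07/03 is 2026/07/18. That falls on a Saturday, so it rolls to the next business day, Monday, 2026/07/20.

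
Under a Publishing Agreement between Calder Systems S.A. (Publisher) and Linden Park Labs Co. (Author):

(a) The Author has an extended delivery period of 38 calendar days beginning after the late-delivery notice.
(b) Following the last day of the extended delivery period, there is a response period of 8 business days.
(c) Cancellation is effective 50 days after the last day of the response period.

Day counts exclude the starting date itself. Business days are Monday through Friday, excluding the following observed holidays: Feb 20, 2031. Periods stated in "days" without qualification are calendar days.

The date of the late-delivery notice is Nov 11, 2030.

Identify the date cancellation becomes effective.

Feb 19, 2031

The last day of the extended delivery period: 38 calendar days after Nov 11, 2030 is Dec 19, 2030.
From Thursday, Dec 19, 2030, 8 business days (Dec 20, Dec 23, Dec 24, Dec 25, Dec 26, Dec 27, Dec 30, Dec 31, skipping weekends) brings us to Tuesday, Dec 31, 2030, which is the last day of the response period.
The date cancellation becomes effective: Dec 31, 2030 + 50 days = Feb 19, 2031.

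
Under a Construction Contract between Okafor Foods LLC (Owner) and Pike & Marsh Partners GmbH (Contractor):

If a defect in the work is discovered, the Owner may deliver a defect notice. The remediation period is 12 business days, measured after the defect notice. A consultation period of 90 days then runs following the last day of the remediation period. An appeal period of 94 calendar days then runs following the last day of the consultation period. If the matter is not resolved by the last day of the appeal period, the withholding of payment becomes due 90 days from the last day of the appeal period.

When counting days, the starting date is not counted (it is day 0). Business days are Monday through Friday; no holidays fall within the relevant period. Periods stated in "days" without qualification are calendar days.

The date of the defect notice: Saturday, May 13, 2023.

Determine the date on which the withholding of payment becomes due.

The last day of the remediation period: 12 business days after Saturday, May 13, 2023, skipping weekends — May 15, May 16, May 17, May 18, …, May 26, May 29, May 30 — lands on Tuesday, May 30, 2023.
The last day of the consultation period: May 30, 2023 + 90 days = August 28, 2023.
Adding 94 calendar days to August 28, 2023 gives November 30, 2023, which is the last day of the appeal period.
The date on which the withholding of payment becomes due: 90 calendar days after November 30, 2023 is February 28, 2024.

February 28, 2024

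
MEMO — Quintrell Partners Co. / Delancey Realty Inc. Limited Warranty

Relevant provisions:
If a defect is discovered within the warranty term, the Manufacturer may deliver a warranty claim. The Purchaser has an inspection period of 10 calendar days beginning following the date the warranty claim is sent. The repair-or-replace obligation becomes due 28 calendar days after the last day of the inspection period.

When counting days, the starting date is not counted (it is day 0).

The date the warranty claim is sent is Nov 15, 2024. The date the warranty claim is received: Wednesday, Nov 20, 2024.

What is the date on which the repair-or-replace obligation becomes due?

Dec 23, 2024

The last day of the inspection period: 10 calendar days after Nov 15, 2024 is Nov 25, 2024.
Adding 28 calendar days to Nov 25, 2024 gives Dec 23, 2024, which is the date on which the repair-or-replace obligation becomes due.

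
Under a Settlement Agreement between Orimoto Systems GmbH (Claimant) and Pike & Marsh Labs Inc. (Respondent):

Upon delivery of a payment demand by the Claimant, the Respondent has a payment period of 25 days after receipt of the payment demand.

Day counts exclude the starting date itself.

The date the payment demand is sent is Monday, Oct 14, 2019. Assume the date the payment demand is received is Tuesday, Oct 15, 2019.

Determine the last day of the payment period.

Nov 9, 2019

The last day of the payment period: Oct 15, 2019 + 25 days = Nov 9, 2019.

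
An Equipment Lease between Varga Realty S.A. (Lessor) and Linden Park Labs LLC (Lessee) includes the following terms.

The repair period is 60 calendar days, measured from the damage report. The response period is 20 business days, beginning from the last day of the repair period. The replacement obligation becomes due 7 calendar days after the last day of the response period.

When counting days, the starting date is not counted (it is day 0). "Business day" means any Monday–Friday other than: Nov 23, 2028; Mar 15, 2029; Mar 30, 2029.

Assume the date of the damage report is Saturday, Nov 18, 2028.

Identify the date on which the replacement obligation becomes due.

Feb 21, 2029

The last day of the repair period: Nov 18, 2028 + 60 days = Jan 17, 2029.
The last day of the response period: 20 business days after Wednesday, Jan 17, 2029, skipping weekends — Jan 18, Jan 19, Jan 22, Jan 23, …, Feb 12, Feb 13, Feb 14 — lands on Wednesday, Feb 14, 2029.
The date on which the replacement obligation becomes due: 7 calendar days after Feb 14, 2029 is Feb 21, 2029.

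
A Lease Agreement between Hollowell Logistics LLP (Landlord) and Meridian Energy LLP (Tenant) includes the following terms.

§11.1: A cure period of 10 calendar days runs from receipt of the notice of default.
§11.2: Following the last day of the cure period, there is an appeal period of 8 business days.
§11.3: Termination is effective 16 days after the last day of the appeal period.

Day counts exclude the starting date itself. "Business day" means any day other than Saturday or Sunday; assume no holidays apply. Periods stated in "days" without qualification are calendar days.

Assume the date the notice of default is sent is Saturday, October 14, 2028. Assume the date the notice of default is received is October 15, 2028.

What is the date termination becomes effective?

Adding 10 calendar days to October 15, 2028 gives October 25, 2028, which is the last day of the cure period.
The last day of the appeal period: 8 business days after Wednesday, October 25, 2028, skipping weekends — Oct 26, Oct 27, Oct 30, Oct 31, Nov 1, Nov 2, Nov 3, Nov 6 — lands on Monday, November 6, 2028.
Adding 16 calendar days to November 6, 2028 gives November 22, 2028, which is the date termination becomes effective.

November 22, 2028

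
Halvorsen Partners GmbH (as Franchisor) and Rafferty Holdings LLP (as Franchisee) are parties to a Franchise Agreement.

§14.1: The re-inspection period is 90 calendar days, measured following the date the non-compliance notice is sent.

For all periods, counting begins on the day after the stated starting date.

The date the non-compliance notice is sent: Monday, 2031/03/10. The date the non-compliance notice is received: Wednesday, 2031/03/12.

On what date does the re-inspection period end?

The last day of the re-inspection period: 2031/03/10 + 90 days = 2031/06/08.

2031/06/08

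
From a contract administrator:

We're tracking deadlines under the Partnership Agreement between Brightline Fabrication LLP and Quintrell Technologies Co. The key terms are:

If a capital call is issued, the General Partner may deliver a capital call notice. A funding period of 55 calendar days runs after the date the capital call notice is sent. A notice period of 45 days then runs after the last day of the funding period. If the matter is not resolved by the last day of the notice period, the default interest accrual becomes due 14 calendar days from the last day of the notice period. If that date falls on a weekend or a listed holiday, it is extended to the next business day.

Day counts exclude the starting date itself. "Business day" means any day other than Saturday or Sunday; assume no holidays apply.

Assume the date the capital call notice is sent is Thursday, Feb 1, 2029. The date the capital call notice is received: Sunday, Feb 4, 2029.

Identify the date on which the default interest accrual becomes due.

Adding 55 calendar days to Feb 1, 2029 gives Mar 28, 2029, which is the last day of the funding period.
The last day of the notice period: Mar 28, 2029 + 45 days = May 12, 2029.
The date on which the default interest accrual becomes due: May 12, 2029 + 14 days = May 26, 2029. That falls on a Saturday, so it rolls to the next business day, Monday, May 28, 2029.

May 28, 2029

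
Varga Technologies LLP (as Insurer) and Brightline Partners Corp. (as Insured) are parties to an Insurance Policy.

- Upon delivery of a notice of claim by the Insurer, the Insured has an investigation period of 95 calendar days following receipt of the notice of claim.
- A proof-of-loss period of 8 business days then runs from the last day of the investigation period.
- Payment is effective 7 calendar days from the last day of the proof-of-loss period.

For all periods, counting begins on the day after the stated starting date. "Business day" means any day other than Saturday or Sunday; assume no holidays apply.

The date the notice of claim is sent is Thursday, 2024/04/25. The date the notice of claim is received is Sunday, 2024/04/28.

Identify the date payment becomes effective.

2024/08/20

Adding 95 calendar days to 2024/04/28 gives 2024/08/01, which is the last day of the investigation period.
The last day of the proof-of-loss period: 8 business days after Thursday, 2024/08/01, skipping weekends — Aug 2, Aug 5, Aug 6, Aug 7, Aug 8, Aug 9, Aug 12, Aug 13 — lands on Tuesday, 2024/08/13.
The date payment becomes effective: 7 calendar days after 2024/08/13 is 2024/08/20.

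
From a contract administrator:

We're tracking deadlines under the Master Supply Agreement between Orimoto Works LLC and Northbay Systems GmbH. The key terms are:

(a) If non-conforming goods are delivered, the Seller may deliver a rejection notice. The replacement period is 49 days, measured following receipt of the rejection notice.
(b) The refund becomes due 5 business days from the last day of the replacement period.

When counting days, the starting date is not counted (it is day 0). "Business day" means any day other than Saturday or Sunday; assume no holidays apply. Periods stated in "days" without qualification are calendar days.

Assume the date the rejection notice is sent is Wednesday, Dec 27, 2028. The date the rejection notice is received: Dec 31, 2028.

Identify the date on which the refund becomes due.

Adding 49 calendar days to Dec 31, 2028 gives Feb 18, 2029, which is the last day of the replacement period.
From Sunday, Feb 18, 2029, 5 business days (Feb 19, Feb 20, Feb 21, Feb 22, Feb 23, skipping weekends) brings us to Friday, Feb 23, 2029, which is the date on which the refund becomes due.

Feb 23, 2029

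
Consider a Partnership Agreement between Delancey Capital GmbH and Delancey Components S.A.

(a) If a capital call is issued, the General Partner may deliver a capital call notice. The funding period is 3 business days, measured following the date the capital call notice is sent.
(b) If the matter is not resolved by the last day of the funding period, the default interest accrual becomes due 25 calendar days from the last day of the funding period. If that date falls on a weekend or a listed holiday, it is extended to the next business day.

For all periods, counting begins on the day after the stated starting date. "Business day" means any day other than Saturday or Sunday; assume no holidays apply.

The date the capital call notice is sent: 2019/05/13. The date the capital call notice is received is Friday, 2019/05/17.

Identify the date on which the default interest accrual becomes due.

The last day of the funding period: counting 3 business days from Monday, 2019/05/13 (May 14, May 15, May 16, skipping weekends) reaches Thursday, 2019/05/16.
The date on which the default interest accrual becomes due: 25 calendar days after 2019/05/16 is 2019/06/10. 2019/06/10 is a Monday, so no roll-forward applies.

2019/06/10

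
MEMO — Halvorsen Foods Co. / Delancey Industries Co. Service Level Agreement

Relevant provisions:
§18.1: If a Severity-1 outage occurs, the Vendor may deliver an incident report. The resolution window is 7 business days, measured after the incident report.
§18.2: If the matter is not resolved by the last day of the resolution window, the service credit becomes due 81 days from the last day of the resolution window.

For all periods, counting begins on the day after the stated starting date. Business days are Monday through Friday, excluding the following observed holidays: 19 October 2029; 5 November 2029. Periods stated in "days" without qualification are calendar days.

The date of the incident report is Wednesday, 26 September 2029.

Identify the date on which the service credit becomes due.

From Wednesday, 26 September 2029, 7 business days (Sep 27, Sep 28, Oct 1, Oct 2, Oct 3, Oct 4, Oct 5, skipping weekends) brings us to Friday, 5 October 2029, which is the last day of the resolution window.
The date on which the service credit becomes due: 81 calendar days after 5 October 2029 is 25 December 2029.

25 December 2029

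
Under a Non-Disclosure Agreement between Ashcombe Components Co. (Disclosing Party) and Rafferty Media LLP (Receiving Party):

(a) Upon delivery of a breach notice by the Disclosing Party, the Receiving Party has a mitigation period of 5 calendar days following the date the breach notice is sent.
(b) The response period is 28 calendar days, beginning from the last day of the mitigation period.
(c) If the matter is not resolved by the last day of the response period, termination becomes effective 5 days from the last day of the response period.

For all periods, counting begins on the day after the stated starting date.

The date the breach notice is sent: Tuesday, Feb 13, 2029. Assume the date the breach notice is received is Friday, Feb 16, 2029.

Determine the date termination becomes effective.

Mar 23, 2029

The last day of the mitigation period: 5 calendar days after Feb 13, 2029 is Feb 18, 2029.
The last day of the response period: 28 calendar days after Feb 18, 2029 is Mar 18, 2029.
The date termination becomes effective: Mar 18, 2029 + 5 days = Mar 23, 2029.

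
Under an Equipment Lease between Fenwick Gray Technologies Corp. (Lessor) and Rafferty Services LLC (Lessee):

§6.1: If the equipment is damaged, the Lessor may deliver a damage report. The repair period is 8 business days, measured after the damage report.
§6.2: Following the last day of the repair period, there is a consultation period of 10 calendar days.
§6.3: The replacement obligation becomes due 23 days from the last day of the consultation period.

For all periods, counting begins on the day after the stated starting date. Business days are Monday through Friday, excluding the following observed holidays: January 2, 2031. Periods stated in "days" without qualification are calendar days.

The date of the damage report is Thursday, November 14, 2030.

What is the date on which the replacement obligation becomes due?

December 29, 2030

From Thursday, November 14, 2030, 8 business days (Nov 15, Nov 18, Nov 19, Nov 20, Nov 21, Nov 22, Nov 25, Nov 26, skipping weekends) brings us to Tuesday, November 26, 2030, which is the last day of the repair period.
The last day of the consultation period: 10 calendar days after November 26, 2030 is December 6, 2030.
The date on which the replacement obligation becomes due: 23 calendar days after December 6, 2030 is December 29, 2030.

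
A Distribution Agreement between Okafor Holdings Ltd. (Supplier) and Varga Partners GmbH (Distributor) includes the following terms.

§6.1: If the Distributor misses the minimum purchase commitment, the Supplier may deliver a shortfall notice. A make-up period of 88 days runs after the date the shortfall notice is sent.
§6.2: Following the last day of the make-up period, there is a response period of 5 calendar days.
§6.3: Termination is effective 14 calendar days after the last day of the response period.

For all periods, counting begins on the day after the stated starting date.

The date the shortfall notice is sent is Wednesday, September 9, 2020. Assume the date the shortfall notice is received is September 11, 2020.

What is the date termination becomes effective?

December 25, 2020

The last day of the make-up period: September 9, 2020 + 88 days = December 6, 2020.
The last day of the response period: December 6, 2020 + 5 days = December 11, 2020.
The date termination becomes effective: December 11, 2020 + 14 days = December 25, 2020.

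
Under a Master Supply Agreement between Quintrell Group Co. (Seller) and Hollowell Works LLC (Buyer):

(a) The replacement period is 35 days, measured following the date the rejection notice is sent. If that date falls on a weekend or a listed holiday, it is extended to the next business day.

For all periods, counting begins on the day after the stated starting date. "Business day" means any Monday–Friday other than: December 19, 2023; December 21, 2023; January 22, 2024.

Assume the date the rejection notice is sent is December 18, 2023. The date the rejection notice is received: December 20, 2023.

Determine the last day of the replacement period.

Adding 35 calendar days to December 18, 2023 gives January 22, 2024, which is the last day of the replacement period. That falls on Monday, a listed holiday, so it rolls to the next business day, Tuesday, January 23, 2024.

January 23, 2024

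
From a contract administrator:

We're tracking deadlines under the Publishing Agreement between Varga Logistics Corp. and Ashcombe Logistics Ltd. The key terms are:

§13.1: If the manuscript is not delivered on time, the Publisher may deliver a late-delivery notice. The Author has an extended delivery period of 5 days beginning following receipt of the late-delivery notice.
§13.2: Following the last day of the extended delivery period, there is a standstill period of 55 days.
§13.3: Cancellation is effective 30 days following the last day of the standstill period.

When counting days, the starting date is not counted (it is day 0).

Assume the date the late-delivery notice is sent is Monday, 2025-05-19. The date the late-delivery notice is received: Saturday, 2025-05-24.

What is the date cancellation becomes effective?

The last day of the extended delivery period: 5 calendar days after 2025-05-24 is 2025-05-29.
The last day of the standstill period: 2025-05-29 + 55 days = 2025-07-23.
The date cancellation becomes effective: 30 calendar days after 2025-07-23 is 2025-08-22.

2025-08-22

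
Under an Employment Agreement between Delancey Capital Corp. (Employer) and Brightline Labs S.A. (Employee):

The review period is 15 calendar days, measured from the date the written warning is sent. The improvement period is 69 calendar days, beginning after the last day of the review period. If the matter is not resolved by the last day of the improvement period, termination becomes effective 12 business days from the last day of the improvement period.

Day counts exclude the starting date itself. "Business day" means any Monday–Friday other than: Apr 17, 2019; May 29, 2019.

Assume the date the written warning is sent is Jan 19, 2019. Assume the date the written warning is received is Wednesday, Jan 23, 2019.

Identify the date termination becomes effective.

May 1, 2019

The last day of the review period: 15 calendar days after Jan 19, 2019 is Feb 3, 2019.
The last day of the improvement period: Feb 3, 2019 + 69 days = Apr 13, 2019.
From Saturday, Apr 13, 2019, 12 business days (Apr 15, Apr 16, Apr 18, Apr 19, …, Apr 29, Apr 30, May 1, skipping weekends and the listed holiday on Apr 17) brings us to Wednesday, May 1, 2019, which is the date termination becomes effective.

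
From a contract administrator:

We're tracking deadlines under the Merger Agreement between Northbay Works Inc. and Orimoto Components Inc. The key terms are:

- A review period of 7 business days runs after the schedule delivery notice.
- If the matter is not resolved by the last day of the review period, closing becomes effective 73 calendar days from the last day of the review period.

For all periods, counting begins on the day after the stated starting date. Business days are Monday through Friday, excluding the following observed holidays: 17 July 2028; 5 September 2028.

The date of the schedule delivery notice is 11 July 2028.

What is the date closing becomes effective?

2 October 2028

From Tuesday, 11 July 2028, 7 business days (Jul 12, Jul 13, Jul 14, Jul 18, Jul 19, Jul 20, Jul 21, skipping weekends and the listed holiday on Jul 17) brings us to Friday, 21 July 2028, which is the last day of the review period.
The date closing becomes effective: 73 calendar days after 21 July 2028 is 2 October 2028.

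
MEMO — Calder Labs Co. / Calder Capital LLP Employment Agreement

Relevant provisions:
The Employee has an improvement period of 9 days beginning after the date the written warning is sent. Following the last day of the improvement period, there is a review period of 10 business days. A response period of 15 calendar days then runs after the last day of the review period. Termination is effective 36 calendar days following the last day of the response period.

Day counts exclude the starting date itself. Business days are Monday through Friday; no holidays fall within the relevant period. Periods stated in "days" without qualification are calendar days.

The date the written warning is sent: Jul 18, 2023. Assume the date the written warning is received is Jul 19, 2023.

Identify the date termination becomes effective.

Sep 30, 2023

The last day of the improvement period: Jul 18, 2023 + 9 days = Jul 27, 2023.
The last day of the review period: counting 10 business days from Thursday, Jul 27, 2023 (Jul 28, Jul 31, Aug 1, Aug 2, Aug 3, Aug 4, Aug 7, Aug 8, Aug 9, Aug 10, skipping weekends) reaches Thursday, Aug 10, 2023.
The last day of the response period: Aug 10, 2023 + 15 days = Aug 25, 2023.
The date termination becomes effective: Aug 25, 2023 + 36 days = Sep 30, 2023.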